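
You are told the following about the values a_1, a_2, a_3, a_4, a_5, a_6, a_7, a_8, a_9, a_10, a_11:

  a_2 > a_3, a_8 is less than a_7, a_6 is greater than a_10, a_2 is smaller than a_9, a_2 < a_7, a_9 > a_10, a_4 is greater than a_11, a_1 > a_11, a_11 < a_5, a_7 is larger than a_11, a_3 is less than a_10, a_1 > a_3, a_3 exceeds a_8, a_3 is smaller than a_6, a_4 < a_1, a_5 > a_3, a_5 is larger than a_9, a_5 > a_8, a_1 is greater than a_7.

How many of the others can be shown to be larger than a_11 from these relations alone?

Directly above a_11: a_7, a_4, a_1, a_5.
No other element is forced above a_11 by the given relations, so the count is 4.

4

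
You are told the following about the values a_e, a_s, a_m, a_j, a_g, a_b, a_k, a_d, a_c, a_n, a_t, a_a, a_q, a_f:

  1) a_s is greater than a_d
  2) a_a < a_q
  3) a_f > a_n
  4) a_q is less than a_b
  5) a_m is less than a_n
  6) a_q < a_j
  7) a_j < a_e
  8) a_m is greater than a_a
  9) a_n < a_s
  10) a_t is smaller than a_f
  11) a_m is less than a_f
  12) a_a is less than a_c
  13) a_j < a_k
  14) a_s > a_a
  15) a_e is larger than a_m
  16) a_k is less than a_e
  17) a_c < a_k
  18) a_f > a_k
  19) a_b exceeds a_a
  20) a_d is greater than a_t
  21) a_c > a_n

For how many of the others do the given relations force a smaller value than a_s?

5

From a_s the given relations immediately reach a_a, a_n, a_d.
From those, a_m, a_t — 5 in total.
Nothing else is reachable below a_s; 5 in all.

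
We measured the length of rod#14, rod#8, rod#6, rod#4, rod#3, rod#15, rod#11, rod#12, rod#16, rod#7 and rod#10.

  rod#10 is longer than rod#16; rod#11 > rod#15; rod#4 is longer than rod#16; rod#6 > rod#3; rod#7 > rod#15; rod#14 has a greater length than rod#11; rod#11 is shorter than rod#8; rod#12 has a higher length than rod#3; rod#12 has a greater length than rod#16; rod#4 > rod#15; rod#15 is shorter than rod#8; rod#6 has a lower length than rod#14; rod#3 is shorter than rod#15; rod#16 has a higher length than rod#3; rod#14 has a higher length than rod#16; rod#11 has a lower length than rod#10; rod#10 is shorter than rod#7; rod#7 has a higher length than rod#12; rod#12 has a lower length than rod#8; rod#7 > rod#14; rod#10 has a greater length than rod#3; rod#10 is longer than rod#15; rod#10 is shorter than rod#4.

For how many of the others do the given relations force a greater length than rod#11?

5

Directly above rod#11: rod#10, rod#8, rod#14.
One step further: rod#4, rod#7 (5 so far).
No other element is forced above rod#11 by the given relations, so the count is 5.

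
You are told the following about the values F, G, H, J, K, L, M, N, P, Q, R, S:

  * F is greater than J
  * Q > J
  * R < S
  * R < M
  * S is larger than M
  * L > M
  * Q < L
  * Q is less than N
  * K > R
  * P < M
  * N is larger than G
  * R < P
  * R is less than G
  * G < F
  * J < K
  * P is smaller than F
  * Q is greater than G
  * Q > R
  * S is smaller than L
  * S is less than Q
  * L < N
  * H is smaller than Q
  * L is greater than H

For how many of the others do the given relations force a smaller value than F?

4

Directly below F: G, P, J.
One step further: R (4 so far).
Nothing else is reachable below F; 4 in all.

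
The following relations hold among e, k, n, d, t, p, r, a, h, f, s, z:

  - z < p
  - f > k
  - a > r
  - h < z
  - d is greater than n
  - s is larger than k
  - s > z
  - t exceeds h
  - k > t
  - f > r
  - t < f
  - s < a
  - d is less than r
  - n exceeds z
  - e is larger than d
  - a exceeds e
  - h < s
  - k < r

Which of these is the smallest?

z is not least since h < z; t is not least since h < t; k is not least since t < k; n is not least since z < n; d is not least since n < d; s is not least since h < s; e is not least since d < e; r is not least since k < r; p is not least since z < p; f is not least since t < f; a is not least since s < a.
Only h has nothing below it, so h is the smallest.

h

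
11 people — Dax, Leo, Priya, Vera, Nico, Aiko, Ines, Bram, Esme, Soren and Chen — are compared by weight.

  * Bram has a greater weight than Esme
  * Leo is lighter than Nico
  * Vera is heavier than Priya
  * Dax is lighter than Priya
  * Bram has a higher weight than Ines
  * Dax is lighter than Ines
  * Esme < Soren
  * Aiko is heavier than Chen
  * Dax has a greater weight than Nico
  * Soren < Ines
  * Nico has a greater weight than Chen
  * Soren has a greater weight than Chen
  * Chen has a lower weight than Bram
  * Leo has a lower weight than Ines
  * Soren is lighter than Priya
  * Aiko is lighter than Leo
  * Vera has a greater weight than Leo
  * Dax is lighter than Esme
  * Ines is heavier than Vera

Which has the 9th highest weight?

Leo

The consecutive relations fix a unique order: Chen < Aiko < Leo < Nico < Dax < Esme < Soren < Priya < Vera < Ines < Bram.
Counting 9 from the largest end gives Leo.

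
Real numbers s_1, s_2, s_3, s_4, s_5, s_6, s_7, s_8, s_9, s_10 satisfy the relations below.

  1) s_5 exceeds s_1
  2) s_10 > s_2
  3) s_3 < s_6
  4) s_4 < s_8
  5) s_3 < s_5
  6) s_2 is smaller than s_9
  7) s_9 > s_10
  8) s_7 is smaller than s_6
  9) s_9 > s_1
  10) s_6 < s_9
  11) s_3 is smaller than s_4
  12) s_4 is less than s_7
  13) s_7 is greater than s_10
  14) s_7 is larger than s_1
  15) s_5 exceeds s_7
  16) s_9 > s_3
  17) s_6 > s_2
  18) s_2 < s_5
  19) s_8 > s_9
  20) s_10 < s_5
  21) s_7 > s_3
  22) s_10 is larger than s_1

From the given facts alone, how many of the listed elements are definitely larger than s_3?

Directly above s_3: s_4, s_7, s_6, s_5, s_9.
One step further: s_8 (6 so far).
No other element is forced above s_3 by the given relations, so the count is 6.

6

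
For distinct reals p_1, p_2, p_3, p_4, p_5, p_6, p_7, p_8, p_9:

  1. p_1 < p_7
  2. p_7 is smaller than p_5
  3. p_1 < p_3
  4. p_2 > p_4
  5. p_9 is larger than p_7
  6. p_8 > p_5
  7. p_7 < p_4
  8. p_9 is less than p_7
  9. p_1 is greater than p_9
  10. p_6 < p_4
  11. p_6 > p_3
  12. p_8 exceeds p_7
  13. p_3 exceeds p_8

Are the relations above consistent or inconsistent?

inconsistent

We have p_7 < p_9 stated directly, yet also p_9 < p_1 < p_7 by chaining the others — so p_9 < p_7. Contradiction.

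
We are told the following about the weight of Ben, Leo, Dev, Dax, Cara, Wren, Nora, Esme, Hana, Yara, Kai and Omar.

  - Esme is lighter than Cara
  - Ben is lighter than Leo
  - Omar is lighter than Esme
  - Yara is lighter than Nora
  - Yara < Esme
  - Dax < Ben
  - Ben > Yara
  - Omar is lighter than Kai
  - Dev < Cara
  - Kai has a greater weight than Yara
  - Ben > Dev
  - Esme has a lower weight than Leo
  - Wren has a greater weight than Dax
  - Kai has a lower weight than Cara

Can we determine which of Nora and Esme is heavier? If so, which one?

Following every chain through Esme: above Esme we get Leo, Cara; below Esme we get Yara, Omar.
Nora is not reached, and no chain runs the other way from Nora to Esme.
So the given relations leave the order of Esme and Nora undetermined.

undetermined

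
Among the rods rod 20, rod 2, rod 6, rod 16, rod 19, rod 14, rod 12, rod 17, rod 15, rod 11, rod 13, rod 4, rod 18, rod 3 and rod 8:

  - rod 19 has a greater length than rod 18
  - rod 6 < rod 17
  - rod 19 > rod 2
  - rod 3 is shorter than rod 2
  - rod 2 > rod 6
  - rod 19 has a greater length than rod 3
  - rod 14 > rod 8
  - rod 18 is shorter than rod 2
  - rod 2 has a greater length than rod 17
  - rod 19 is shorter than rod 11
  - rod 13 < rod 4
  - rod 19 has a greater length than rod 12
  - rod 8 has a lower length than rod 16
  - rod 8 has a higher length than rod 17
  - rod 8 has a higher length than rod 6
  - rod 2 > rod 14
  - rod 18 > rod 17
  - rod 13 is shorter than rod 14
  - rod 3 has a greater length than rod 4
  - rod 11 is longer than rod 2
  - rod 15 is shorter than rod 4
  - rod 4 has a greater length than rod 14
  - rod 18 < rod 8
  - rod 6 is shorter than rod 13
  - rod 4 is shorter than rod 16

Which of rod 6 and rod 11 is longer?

rod 6 < rod 17 and rod 17 < rod 18 give rod 6 < rod 18.
With rod 18 < rod 8: rod 6 < rod 17 < rod 18 < rod 8.
Then rod 8 < rod 14 extends the chain to rod 14.
Then rod 14 < rod 4 extends the chain to rod 4.
Then rod 4 < rod 3 extends the chain to rod 3.
With rod 3 < rod 2: rod 6 < rod 17 < rod 18 < rod 8 < rod 14 < rod 4 < rod 3 < rod 2.
With rod 2 < rod 19: rod 6 < rod 17 < rod 18 < rod 8 < rod 14 < rod 4 < rod 3 < rod 2 < rod 19.
Then rod 19 < rod 11 extends the chain to rod 11.
So rod 6 < rod 11; rod 11 is the longer of the two.

rod 11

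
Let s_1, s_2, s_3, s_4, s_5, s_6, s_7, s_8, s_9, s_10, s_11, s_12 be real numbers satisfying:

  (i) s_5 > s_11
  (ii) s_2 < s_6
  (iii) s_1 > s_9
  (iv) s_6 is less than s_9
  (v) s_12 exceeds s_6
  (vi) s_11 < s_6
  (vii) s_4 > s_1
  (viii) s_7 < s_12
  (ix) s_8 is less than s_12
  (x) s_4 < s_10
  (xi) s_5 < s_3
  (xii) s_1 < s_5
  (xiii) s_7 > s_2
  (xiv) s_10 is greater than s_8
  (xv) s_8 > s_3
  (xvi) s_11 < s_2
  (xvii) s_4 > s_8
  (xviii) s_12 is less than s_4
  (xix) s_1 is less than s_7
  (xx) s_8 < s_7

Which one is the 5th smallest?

Chaining the given pairs: s_11 < s_2 < s_6 < s_9 < s_1 < s_5 < s_3 < s_8 < s_7 < s_12 < s_4 < s_10.
Counting 5 from the smallest end gives s_1.

s_1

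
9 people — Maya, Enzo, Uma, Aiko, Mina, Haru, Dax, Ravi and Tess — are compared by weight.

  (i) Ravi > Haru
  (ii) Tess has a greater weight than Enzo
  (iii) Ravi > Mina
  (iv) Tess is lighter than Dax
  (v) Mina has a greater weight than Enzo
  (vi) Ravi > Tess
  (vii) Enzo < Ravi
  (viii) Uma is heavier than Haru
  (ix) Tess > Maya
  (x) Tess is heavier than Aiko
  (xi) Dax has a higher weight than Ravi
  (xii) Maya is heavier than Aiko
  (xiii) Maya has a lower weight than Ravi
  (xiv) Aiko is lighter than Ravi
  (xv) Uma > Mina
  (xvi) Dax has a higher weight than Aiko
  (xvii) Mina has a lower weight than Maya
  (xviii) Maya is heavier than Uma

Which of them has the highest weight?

Chaining downward from Dax: directly below it, Aiko, Tess, Ravi; then Haru, Enzo, Mina, Maya; then Uma.
That covers every other element, and nothing is given above Dax, so Dax is the highest weight.

Dax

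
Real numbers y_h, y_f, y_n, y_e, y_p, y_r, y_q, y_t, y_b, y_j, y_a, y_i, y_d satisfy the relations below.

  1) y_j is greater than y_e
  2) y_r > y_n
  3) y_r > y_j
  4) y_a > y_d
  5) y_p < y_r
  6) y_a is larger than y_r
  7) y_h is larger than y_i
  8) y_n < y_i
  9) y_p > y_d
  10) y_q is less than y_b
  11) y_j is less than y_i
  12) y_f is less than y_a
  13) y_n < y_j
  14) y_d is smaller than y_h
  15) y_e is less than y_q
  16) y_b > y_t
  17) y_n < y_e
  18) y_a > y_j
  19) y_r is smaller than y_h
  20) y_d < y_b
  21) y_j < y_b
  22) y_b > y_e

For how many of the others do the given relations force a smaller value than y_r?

Directly below y_r: y_n, y_j, y_p.
One step further: y_e, y_d (5 so far).
No other element is forced below y_r by the given relations, so the count is 5.

5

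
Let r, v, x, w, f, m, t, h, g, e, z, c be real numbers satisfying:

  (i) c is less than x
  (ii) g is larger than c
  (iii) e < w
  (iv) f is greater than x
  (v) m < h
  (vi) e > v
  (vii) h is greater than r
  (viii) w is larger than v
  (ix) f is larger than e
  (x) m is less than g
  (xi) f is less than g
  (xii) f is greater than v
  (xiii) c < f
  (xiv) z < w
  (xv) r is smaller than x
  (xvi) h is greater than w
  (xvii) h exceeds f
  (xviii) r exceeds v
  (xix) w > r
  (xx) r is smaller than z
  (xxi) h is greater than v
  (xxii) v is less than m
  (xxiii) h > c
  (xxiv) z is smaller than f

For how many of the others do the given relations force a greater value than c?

4

Directly above c: x, f, h, g.
No other element is forced above c by the given relations, so the count is 4.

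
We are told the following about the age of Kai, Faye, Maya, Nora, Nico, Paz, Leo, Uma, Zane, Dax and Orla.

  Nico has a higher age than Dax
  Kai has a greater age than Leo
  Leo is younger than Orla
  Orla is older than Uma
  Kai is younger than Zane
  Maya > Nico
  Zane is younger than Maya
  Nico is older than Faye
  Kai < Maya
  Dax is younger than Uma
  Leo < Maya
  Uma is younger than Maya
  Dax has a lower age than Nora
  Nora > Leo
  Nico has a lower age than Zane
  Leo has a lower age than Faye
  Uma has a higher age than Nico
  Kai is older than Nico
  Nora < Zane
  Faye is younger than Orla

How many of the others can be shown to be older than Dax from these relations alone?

The elements the relations force above Dax are Nico, Uma, Orla, Nora, Kai, Zane, Maya — no chain reaches any other.
That is 7.

7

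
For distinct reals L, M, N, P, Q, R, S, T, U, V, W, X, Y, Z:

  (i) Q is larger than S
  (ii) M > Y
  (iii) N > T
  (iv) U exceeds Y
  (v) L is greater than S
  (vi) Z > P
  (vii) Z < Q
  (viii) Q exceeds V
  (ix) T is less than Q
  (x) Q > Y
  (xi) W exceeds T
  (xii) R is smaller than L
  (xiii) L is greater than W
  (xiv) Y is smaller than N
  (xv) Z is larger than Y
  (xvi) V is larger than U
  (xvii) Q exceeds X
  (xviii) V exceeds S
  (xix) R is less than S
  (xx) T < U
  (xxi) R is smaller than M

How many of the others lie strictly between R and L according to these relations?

Chaining upward from R reaches: S, M, V, Q.
Chaining downward from L reaches: S, T, W.
Strictly between R and L are those in both lists: S — 1 element.

1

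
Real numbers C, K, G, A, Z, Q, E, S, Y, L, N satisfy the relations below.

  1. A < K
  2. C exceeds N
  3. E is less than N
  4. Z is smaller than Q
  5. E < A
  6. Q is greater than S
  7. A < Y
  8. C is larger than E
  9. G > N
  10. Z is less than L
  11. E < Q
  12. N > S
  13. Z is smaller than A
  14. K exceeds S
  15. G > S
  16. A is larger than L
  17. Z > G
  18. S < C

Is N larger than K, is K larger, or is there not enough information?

K

Link the given pairs in sequence: N < G; G < Z; Z < L; L < A; A < K.
Together: N < G < Z < L < A < K.
So K is larger.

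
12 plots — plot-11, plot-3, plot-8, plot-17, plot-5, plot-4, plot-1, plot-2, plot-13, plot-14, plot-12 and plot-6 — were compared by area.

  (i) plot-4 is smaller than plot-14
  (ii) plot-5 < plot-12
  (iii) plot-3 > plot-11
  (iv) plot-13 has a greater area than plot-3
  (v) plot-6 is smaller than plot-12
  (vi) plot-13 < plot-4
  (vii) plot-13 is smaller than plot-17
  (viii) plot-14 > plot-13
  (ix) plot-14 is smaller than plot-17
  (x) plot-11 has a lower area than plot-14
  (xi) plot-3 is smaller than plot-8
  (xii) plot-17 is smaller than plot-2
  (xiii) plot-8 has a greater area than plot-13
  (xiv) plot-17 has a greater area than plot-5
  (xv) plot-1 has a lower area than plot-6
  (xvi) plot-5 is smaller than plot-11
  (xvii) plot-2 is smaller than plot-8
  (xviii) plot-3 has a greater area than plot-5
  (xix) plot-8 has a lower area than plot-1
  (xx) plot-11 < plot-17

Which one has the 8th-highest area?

plot-4

Chaining the given pairs: plot-5 < plot-11 < plot-3 < plot-13 < plot-4 < plot-14 < plot-17 < plot-2 < plot-8 < plot-1 < plot-6 < plot-12.
Counting 8 from the largest end gives plot-4.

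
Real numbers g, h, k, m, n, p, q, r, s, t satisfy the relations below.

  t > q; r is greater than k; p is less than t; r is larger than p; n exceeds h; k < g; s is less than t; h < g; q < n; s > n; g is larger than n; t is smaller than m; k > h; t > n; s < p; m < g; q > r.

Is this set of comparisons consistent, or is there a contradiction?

Chaining the given relations yields r < q < n < s < p, so r < p. But one relation states p < r. These cannot both hold.

inconsistent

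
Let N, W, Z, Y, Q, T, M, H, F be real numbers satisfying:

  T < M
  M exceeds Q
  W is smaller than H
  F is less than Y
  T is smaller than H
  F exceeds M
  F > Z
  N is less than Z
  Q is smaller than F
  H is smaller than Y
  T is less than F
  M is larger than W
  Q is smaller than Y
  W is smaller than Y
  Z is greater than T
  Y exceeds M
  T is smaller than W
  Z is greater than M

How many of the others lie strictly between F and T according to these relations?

3

Chaining upward from T reaches: W, M, H, Z, Y.
Chaining downward from F reaches: W, N, Q, M, Z.
Strictly between T and F are those in both lists: W, M, Z — 3 elements.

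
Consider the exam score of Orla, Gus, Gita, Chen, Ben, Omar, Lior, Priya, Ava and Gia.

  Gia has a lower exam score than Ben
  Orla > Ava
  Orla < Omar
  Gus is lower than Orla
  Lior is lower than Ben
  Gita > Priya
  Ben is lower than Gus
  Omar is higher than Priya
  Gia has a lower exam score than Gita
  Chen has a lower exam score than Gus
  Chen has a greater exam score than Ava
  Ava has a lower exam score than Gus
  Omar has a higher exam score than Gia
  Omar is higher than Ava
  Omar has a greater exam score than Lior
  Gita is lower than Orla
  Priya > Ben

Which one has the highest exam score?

Omar

Ava is not greatest since Ava < Chen; Chen is not greatest since Chen < Gus; Gia is not greatest since Gia < Ben; Lior is not greatest since Lior < Ben; Ben is not greatest since Ben < Gus; Priya is not greatest since Priya < Gita; Gus is not greatest since Gus < Orla; Gita is not greatest since Gita < Orla; Orla is not greatest since Orla < Omar.
Only Omar has nothing above it, so Omar is the highest exam score.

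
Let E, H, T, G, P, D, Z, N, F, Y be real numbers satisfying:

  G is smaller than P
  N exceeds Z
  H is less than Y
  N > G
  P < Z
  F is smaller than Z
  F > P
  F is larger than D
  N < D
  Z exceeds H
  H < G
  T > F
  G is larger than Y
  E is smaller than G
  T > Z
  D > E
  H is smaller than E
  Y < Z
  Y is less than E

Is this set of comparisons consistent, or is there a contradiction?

We have F < Z stated directly, yet also Z < N < D < F by chaining the others — so Z < F. Contradiction.

inconsistent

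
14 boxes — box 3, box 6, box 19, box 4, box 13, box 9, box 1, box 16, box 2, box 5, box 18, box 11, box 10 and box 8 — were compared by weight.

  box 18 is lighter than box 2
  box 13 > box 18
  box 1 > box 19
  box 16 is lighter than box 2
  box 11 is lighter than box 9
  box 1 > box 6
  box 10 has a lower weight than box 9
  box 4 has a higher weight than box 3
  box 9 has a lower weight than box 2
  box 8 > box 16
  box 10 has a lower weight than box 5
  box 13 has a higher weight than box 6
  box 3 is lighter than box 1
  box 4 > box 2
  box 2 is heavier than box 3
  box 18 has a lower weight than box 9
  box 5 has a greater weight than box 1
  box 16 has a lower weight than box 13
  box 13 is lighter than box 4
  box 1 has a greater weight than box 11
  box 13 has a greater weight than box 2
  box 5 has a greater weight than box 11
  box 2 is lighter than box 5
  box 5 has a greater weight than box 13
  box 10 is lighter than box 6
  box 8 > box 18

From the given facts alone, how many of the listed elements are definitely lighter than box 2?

6

From box 2 the given relations immediately reach box 3, box 18, box 9, box 16.
From those, box 10, box 11 — 6 in total.
No other element is forced below box 2 by the given relations, so the count is 6.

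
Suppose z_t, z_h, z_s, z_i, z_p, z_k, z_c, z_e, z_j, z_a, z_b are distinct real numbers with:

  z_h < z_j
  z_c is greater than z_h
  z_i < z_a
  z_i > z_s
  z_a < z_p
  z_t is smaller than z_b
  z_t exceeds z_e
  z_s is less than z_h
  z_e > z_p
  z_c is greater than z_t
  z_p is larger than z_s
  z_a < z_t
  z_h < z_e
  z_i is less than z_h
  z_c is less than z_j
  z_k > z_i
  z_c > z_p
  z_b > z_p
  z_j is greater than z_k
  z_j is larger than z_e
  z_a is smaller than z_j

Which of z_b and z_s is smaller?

z_s

z_s < z_i < z_a < z_p < z_e < z_t < z_b, by transitivity through z_i, z_a, z_p, z_e, z_t.
So z_s < z_b; z_s is the smaller of the two.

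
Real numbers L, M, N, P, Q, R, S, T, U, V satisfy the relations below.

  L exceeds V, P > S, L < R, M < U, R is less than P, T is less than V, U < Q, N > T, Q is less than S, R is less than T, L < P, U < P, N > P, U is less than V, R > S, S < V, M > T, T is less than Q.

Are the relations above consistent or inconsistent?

Chaining the given relations yields T < M < U < Q < S < V < L < R, so T < R. But one relation states R < T. These cannot both hold.

inconsistent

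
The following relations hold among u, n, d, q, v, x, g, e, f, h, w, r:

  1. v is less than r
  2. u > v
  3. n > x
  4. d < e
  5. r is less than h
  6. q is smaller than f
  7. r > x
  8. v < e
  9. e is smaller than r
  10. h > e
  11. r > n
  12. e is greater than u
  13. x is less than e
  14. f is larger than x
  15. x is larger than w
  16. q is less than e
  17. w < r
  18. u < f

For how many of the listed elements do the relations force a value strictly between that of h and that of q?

The relations place q below h. An element lies strictly between them when it is forced above q and also forced below h.
Above q: {e, r, f}. Below h: {v, d, u, w, x, e, n, r}.
Intersection: {e, r} — 2.

2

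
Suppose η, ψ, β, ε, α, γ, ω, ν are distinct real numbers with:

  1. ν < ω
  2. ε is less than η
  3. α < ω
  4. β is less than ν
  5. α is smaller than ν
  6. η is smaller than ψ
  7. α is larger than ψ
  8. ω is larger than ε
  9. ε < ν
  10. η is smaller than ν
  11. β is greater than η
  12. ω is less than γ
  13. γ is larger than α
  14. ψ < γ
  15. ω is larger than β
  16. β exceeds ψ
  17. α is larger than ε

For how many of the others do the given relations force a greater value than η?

From η the given relations immediately reach ψ, β, ν.
From those, α, ω, γ — 6 in total.
Nothing else is reachable above η; 6 in all.

6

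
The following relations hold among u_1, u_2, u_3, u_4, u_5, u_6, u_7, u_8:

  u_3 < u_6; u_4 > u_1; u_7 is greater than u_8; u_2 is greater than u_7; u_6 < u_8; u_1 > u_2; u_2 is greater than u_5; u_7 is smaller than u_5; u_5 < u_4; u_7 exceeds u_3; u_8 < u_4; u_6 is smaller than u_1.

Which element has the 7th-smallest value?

Chaining the given pairs: u_3 < u_6 < u_8 < u_7 < u_5 < u_2 < u_1 < u_4.
The 7th smallest is u_1.

u_1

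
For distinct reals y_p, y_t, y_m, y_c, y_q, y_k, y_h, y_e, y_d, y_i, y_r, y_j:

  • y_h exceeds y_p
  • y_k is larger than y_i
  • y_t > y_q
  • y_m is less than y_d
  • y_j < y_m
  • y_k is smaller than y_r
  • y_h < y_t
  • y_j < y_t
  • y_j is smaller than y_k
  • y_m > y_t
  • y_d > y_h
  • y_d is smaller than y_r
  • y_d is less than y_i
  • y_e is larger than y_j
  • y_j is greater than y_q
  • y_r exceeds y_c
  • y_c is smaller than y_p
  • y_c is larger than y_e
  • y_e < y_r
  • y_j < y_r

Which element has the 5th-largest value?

y_m

Chaining the given pairs: y_q < y_j < y_e < y_c < y_p < y_h < y_t < y_m < y_d < y_i < y_k < y_r.
Counting 5 from the largest end gives y_m.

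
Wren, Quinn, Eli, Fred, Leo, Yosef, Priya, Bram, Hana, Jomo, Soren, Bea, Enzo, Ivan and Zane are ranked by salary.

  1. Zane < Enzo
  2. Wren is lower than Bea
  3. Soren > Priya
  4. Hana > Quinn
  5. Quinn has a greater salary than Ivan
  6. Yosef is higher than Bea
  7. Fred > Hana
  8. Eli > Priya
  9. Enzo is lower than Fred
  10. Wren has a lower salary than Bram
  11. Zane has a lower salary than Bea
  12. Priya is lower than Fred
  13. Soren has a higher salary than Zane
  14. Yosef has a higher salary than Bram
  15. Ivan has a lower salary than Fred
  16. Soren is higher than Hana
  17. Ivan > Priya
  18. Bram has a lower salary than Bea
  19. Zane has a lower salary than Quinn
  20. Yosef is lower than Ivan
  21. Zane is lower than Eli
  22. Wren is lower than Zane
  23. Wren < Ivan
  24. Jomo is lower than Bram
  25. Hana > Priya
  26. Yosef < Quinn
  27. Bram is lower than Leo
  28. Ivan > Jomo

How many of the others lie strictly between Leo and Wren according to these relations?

Chaining upward from Wren reaches: Zane, Bram, Bea, Yosef, Ivan, Quinn, Enzo, Hana, Fred, Eli, Soren.
Chaining downward from Leo reaches: Jomo, Bram.
Strictly between Wren and Leo are those in both lists: Bram — 1 element.

1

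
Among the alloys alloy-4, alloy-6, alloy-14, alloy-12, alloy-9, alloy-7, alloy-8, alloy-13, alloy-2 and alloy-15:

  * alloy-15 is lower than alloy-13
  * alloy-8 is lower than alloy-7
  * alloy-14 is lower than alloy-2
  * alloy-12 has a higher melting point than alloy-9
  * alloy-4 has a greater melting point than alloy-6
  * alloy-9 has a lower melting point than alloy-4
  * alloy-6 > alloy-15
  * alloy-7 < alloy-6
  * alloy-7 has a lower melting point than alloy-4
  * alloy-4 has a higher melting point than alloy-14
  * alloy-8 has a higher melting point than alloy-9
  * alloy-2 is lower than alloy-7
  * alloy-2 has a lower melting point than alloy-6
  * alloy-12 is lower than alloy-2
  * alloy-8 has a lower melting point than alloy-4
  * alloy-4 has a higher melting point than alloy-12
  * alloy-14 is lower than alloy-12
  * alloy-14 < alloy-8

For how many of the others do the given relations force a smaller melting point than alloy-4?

8

Directly below alloy-4: alloy-14, alloy-9, alloy-12, alloy-8, alloy-7, alloy-6.
One step further: alloy-2, alloy-15 (8 so far).
No other element is forced below alloy-4 by the given relations, so the count is 8.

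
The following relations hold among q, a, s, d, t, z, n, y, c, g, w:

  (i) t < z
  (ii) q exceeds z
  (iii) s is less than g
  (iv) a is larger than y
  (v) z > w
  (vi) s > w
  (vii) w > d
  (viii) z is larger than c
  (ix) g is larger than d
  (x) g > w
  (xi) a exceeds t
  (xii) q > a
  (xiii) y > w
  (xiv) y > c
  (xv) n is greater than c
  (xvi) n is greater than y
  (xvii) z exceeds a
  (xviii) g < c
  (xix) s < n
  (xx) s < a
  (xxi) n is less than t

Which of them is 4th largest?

t

Piecing the relations together gives one ordering: d < w < s < g < c < y < n < t < a < z < q.
The 4th largest is t.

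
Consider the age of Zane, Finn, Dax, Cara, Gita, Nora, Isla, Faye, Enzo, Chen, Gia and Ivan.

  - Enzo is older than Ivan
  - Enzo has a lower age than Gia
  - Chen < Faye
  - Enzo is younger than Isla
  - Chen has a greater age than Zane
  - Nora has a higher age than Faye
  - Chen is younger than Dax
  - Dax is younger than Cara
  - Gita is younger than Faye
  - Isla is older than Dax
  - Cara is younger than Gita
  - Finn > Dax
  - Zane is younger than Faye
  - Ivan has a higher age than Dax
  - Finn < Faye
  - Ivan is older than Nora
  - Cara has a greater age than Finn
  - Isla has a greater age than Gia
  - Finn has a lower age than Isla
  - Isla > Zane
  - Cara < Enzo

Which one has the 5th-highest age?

Nora

Chaining the given pairs: Zane < Chen < Dax < Finn < Cara < Gita < Faye < Nora < Ivan < Enzo < Gia < Isla.
The 5th largest is Nora.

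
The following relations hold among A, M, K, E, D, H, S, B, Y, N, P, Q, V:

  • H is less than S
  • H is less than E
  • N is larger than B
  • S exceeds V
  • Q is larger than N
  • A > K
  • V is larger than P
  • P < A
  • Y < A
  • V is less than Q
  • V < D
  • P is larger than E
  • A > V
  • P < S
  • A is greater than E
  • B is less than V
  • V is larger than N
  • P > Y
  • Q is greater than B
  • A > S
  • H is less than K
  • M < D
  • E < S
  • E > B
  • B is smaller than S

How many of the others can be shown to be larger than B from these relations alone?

8

The elements the relations force above B are E, P, N, V, Q, S, D, A — no chain reaches any other.
That is 8.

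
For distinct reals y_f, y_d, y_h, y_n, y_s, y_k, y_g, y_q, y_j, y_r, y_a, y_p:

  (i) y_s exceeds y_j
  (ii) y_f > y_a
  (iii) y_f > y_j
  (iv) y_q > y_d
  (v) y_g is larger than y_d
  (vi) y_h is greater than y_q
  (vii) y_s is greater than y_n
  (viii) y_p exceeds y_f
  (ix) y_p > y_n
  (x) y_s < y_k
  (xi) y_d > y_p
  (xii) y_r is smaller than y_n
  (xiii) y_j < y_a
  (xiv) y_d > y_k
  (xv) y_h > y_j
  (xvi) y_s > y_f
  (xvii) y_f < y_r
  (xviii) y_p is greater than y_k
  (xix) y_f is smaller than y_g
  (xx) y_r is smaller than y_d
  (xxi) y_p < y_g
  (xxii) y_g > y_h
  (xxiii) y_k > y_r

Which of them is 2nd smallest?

y_a

Piecing the relations together gives one ordering: y_j < y_a < y_f < y_r < y_n < y_s < y_k < y_p < y_d < y_q < y_h < y_g.
The 2nd smallest is y_a.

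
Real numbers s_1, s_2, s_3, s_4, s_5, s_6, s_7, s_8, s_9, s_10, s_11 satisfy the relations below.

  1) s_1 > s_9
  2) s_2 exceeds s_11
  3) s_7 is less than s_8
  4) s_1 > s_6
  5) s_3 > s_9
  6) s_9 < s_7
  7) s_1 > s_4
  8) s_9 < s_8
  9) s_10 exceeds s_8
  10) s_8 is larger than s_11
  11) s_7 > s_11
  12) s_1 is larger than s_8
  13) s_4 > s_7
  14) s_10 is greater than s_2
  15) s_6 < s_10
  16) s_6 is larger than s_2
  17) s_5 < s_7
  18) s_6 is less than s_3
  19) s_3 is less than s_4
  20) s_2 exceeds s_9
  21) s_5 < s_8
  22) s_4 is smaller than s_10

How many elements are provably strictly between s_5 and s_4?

1

The relations place s_5 below s_4. An element lies strictly between them when it is forced above s_5 and also forced below s_4.
Above s_5: {s_7, s_8, s_10, s_1}. Below s_4: {s_11, s_9, s_2, s_7, s_6, s_3}.
Intersection: {s_7} — 1.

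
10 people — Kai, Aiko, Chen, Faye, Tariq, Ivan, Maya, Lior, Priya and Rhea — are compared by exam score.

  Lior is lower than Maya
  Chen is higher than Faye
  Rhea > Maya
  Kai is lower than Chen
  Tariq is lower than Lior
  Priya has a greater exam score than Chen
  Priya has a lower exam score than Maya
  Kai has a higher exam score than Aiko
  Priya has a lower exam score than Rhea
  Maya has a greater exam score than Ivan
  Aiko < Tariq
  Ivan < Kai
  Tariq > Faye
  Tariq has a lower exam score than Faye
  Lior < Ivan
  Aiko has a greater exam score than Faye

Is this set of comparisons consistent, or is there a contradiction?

Chaining the given relations yields Faye < Aiko < Tariq, so Faye < Tariq. But one relation states Tariq < Faye. These cannot both hold.

inconsistent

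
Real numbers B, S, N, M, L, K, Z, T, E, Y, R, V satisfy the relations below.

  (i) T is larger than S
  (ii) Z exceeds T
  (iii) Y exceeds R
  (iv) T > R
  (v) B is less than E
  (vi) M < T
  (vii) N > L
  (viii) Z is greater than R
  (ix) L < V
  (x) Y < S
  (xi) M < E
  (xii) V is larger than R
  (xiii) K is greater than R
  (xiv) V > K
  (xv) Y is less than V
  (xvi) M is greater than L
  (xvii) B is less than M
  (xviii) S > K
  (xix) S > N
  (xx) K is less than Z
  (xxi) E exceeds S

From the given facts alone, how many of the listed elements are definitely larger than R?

Directly above R: K, Y, T, V, Z.
One step further: S (6 so far).
One step further: E (7 so far).
No other element is forced above R by the given relations, so the count is 7.

7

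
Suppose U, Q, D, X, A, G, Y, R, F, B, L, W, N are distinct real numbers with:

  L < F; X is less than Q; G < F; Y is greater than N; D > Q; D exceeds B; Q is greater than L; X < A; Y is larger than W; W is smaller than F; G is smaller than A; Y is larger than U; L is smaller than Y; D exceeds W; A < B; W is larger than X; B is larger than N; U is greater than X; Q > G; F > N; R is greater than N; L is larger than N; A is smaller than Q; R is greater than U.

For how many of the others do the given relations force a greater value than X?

From X the given relations immediately reach W, U, A, Q.
From those, F, R, B, Y, D — 9 in total.
Nothing else is reachable above X; 9 in all.

9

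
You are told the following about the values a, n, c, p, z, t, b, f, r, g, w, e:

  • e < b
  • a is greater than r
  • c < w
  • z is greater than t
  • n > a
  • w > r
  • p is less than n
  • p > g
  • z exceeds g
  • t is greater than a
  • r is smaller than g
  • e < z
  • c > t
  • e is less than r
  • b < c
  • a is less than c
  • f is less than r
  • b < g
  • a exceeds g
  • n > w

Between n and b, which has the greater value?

b < g and g < a give b < a.
With a < t: b < g < a < t.
With t < c: b < g < a < t < c.
With c < w: b < g < a < t < c < w.
Then w < n extends the chain to n.
So b < n; n is the larger of the two.

n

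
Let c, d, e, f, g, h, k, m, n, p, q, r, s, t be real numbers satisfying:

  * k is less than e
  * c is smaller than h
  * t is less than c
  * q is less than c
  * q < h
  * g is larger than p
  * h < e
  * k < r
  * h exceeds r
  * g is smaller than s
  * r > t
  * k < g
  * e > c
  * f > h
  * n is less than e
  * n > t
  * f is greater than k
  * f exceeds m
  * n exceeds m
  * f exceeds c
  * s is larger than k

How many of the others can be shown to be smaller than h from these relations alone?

5

Directly below h: q, r, c.
One step further: t, k (5 so far).
Nothing else is reachable below h; 5 in all.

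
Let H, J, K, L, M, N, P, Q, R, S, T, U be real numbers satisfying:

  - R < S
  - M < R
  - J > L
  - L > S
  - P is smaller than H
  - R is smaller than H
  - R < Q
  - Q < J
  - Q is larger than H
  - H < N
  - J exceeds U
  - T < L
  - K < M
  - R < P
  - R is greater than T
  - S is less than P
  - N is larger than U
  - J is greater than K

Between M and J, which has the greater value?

M < R and R < S give M < S.
With S < P: M < R < S < P.
Then P < H extends the chain to H.
Then H < Q extends the chain to Q.
Then Q < J extends the chain to J.
So M < J; J is the larger of the two.

J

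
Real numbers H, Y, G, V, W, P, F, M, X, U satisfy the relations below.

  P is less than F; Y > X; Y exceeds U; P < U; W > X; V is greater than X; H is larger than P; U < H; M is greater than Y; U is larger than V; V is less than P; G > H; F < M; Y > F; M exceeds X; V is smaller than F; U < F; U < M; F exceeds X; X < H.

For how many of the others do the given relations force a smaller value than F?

4

From F the given relations immediately reach X, V, P, U.
No other element is forced below F by the given relations, so the count is 4.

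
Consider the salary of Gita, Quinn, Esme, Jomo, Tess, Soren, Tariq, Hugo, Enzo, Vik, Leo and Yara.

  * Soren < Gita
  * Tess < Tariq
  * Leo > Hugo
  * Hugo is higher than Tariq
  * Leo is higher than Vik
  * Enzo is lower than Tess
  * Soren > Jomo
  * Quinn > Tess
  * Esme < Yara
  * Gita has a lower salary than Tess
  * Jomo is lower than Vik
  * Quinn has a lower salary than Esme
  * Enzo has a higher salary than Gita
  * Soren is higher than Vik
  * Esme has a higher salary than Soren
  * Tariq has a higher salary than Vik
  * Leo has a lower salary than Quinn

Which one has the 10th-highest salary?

The consecutive relations fix a unique order: Jomo < Vik < Soren < Gita < Enzo < Tess < Tariq < Hugo < Leo < Quinn < Esme < Yara.
The 10th largest is Soren.

Soren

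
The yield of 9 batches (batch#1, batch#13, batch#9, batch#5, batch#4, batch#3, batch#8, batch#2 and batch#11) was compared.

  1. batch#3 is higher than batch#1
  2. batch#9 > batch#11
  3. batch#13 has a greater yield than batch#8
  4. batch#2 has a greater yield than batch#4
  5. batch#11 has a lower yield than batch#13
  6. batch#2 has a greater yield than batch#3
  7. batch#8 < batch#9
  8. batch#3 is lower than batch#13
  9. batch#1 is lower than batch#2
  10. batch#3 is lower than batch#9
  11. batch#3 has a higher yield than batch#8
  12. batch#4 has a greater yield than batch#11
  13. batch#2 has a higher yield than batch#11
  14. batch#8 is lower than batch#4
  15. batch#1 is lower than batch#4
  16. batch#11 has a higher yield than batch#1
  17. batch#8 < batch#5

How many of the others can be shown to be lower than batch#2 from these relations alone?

The elements the relations force below batch#2 are batch#8, batch#1, batch#11, batch#4, batch#3 — no chain reaches any other.
That is 5.

5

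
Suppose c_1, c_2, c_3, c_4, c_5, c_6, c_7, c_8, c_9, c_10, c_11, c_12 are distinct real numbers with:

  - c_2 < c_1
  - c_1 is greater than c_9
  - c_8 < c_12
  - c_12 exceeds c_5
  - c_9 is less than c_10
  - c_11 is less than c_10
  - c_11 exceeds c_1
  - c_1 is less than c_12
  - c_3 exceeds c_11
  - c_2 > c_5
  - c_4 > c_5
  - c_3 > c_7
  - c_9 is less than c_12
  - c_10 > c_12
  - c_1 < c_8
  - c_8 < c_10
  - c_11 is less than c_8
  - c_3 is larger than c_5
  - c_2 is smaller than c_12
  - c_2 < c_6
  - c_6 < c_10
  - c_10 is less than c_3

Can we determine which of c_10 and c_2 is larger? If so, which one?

c_2 < c_1 and c_1 < c_11 give c_2 < c_11.
With c_11 < c_8: c_2 < c_1 < c_11 < c_8.
With c_8 < c_12: c_2 < c_1 < c_11 < c_8 < c_12.
Then c_12 < c_10 extends the chain to c_10.
So c_10 is larger.

c_10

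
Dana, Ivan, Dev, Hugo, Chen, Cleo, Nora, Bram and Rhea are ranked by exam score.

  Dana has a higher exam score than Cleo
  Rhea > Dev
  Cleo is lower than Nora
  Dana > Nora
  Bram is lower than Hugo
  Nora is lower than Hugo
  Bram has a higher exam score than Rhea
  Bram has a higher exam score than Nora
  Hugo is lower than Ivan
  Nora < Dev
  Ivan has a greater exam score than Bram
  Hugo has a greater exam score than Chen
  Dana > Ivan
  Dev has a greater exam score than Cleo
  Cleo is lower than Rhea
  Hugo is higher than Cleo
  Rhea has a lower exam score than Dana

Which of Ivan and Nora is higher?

Following the relations from Nora: Nora < Dev < Rhea < Bram < Hugo < Ivan.
So Nora < Ivan; Ivan is the higher of the two.

Ivan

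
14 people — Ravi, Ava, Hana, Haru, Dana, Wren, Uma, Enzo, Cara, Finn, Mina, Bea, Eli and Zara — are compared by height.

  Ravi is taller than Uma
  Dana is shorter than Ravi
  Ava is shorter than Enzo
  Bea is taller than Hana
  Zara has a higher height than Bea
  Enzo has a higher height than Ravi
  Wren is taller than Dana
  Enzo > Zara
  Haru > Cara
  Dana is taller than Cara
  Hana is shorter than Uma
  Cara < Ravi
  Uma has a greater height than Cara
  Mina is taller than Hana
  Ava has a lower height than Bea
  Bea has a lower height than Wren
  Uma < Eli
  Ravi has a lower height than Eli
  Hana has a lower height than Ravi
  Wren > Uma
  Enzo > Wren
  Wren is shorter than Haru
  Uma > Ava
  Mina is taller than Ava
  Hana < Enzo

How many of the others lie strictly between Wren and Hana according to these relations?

Chaining upward from Hana reaches: Bea, Uma, Mina, Ravi, Zara, Haru, Eli, Enzo.
Chaining downward from Wren reaches: Ava, Cara, Bea, Dana, Uma.
Strictly between Hana and Wren are those in both lists: Bea, Uma — 2 elements.

2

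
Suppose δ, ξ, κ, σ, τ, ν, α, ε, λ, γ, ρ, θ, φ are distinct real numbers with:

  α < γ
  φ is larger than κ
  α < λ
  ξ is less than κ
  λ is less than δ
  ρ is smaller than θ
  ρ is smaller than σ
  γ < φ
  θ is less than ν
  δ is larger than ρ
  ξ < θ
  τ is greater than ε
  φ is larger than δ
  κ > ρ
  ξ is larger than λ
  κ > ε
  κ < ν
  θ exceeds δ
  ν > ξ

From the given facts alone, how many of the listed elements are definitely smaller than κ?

The elements the relations force below κ are α, λ, ε, ξ, ρ — no chain reaches any other.
That is 5.

5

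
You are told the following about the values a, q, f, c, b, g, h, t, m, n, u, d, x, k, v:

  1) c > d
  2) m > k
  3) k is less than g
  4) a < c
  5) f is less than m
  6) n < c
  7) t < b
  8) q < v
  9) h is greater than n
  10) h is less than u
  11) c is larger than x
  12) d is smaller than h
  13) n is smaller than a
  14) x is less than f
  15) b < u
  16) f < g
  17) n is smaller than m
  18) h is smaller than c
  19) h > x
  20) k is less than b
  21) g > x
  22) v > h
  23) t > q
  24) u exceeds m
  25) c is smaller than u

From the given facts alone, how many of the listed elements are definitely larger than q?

4

From q the given relations immediately reach t, v.
From those, b — 3 in total.
From those, u — 4 in total.
Nothing else is reachable above q; 4 in all.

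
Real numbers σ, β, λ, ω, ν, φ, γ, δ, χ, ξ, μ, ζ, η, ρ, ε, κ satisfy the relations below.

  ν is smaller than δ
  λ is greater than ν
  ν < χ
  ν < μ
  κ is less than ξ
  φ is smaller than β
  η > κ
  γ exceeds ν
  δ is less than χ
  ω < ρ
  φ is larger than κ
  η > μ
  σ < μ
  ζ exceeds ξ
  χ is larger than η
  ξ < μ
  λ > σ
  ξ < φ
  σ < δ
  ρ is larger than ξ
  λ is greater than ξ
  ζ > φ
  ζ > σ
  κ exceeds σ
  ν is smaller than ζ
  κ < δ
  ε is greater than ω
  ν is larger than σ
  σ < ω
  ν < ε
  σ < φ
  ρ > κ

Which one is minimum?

σ

Chaining upward from σ: directly above it, κ, ν, δ, ω, μ, φ, ζ, λ; then ξ, γ, η, χ, ε, β, ρ.
That covers every other element, and nothing is given below σ, so σ is the minimum.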